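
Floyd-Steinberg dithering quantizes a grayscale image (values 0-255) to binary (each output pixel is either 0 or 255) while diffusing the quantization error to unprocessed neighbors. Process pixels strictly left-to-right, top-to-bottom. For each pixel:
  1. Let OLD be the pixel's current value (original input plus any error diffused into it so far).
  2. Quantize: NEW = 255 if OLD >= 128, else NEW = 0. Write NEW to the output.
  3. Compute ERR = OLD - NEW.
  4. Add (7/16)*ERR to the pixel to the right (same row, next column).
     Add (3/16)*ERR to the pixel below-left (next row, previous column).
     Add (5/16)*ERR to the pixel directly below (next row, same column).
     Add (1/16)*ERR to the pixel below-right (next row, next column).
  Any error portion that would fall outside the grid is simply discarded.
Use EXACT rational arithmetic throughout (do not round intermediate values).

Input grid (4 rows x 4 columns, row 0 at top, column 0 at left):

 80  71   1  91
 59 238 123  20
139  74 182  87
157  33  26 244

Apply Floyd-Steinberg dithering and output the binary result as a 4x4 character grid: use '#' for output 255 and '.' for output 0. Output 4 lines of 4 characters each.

Answer: ....
.##.
#.#.
#..#

Derivation:
(0,0): OLD=80 → NEW=0, ERR=80
(0,1): OLD=106 → NEW=0, ERR=106
(0,2): OLD=379/8 → NEW=0, ERR=379/8
(0,3): OLD=14301/128 → NEW=0, ERR=14301/128
(1,0): OLD=831/8 → NEW=0, ERR=831/8
(1,1): OLD=21149/64 → NEW=255, ERR=4829/64
(1,2): OLD=406301/2048 → NEW=255, ERR=-115939/2048
(1,3): OLD=1084891/32768 → NEW=0, ERR=1084891/32768
(2,0): OLD=190063/1024 → NEW=255, ERR=-71057/1024
(2,1): OLD=2067593/32768 → NEW=0, ERR=2067593/32768
(2,2): OLD=3323299/16384 → NEW=255, ERR=-854621/16384
(2,3): OLD=37217793/524288 → NEW=0, ERR=37217793/524288
(3,0): OLD=77146875/524288 → NEW=255, ERR=-56546565/524288
(3,1): OLD=-72019251/8388608 → NEW=0, ERR=-72019251/8388608
(3,2): OLD=3113454283/134217728 → NEW=0, ERR=3113454283/134217728
(3,3): OLD=586417909901/2147483648 → NEW=255, ERR=38809579661/2147483648
Row 0: ....
Row 1: .##.
Row 2: #.#.
Row 3: #..#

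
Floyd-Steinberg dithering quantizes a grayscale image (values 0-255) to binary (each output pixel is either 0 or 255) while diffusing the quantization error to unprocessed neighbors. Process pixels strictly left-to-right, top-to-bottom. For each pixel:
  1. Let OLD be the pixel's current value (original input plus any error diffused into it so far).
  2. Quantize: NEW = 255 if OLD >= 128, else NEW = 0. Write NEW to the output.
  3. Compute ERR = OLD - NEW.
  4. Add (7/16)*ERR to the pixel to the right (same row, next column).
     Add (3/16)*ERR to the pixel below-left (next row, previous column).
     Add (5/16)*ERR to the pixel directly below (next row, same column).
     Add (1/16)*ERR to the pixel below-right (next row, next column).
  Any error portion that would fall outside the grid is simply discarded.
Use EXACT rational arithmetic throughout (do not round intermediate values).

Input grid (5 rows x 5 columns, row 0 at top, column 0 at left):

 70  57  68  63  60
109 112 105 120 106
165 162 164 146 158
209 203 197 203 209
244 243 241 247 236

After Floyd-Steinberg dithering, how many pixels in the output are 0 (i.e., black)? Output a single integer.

Answer: 9

Derivation:
(0,0): OLD=70 → NEW=0, ERR=70
(0,1): OLD=701/8 → NEW=0, ERR=701/8
(0,2): OLD=13611/128 → NEW=0, ERR=13611/128
(0,3): OLD=224301/2048 → NEW=0, ERR=224301/2048
(0,4): OLD=3536187/32768 → NEW=0, ERR=3536187/32768
(1,0): OLD=18855/128 → NEW=255, ERR=-13785/128
(1,1): OLD=119377/1024 → NEW=0, ERR=119377/1024
(1,2): OLD=7053157/32768 → NEW=255, ERR=-1302683/32768
(1,3): OLD=21458209/131072 → NEW=255, ERR=-11965151/131072
(1,4): OLD=223621059/2097152 → NEW=0, ERR=223621059/2097152
(2,0): OLD=2510091/16384 → NEW=255, ERR=-1667829/16384
(2,1): OLD=73248361/524288 → NEW=255, ERR=-60445079/524288
(2,2): OLD=765940731/8388608 → NEW=0, ERR=765940731/8388608
(2,3): OLD=23478490945/134217728 → NEW=255, ERR=-10747029695/134217728
(2,4): OLD=323379632775/2147483648 → NEW=255, ERR=-224228697465/2147483648
(3,0): OLD=1305031195/8388608 → NEW=255, ERR=-834063845/8388608
(3,1): OLD=9008019647/67108864 → NEW=255, ERR=-8104740673/67108864
(3,2): OLD=323148138405/2147483648 → NEW=255, ERR=-224460191835/2147483648
(3,3): OLD=508429738125/4294967296 → NEW=0, ERR=508429738125/4294967296
(3,4): OLD=15335186879809/68719476736 → NEW=255, ERR=-2188279687871/68719476736
(4,0): OLD=204316229237/1073741824 → NEW=255, ERR=-69487935883/1073741824
(4,1): OLD=5192925893557/34359738368 → NEW=255, ERR=-3568807390283/34359738368
(4,2): OLD=97605370558651/549755813888 → NEW=255, ERR=-42582361982789/549755813888
(4,3): OLD=2089972953387189/8796093022208 → NEW=255, ERR=-153030767275851/8796093022208
(4,4): OLD=31783596984369011/140737488355328 → NEW=255, ERR=-4104462546239629/140737488355328
Output grid:
  Row 0: .....  (5 black, running=5)
  Row 1: #.##.  (2 black, running=7)
  Row 2: ##.##  (1 black, running=8)
  Row 3: ###.#  (1 black, running=9)
  Row 4: #####  (0 black, running=9)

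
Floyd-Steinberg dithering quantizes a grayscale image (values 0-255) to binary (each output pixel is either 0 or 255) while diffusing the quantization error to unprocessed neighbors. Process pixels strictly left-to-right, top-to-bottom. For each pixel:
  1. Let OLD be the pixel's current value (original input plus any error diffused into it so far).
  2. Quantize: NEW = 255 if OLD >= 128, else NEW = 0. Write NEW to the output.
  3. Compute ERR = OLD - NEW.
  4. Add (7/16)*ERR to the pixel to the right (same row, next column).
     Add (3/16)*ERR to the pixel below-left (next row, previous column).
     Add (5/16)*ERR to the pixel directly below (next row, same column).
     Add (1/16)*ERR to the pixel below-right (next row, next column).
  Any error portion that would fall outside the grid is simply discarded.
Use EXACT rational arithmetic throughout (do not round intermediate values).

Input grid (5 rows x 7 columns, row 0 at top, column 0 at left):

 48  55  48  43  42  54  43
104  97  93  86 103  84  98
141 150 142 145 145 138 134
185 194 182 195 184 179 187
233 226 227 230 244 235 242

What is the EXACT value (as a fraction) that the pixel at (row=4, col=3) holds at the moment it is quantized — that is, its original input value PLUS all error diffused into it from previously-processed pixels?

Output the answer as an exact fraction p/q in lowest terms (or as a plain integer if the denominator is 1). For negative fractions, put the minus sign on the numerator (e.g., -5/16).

Answer: 10688345099115/68719476736

Derivation:
(0,0): OLD=48 → NEW=0, ERR=48
(0,1): OLD=76 → NEW=0, ERR=76
(0,2): OLD=325/4 → NEW=0, ERR=325/4
(0,3): OLD=5027/64 → NEW=0, ERR=5027/64
(0,4): OLD=78197/1024 → NEW=0, ERR=78197/1024
(0,5): OLD=1432115/16384 → NEW=0, ERR=1432115/16384
(0,6): OLD=21296997/262144 → NEW=0, ERR=21296997/262144
(1,0): OLD=533/4 → NEW=255, ERR=-487/4
(1,1): OLD=2743/32 → NEW=0, ERR=2743/32
(1,2): OLD=179579/1024 → NEW=255, ERR=-81541/1024
(1,3): OLD=389547/4096 → NEW=0, ERR=389547/4096
(1,4): OLD=49747165/262144 → NEW=255, ERR=-17099555/262144
(1,5): OLD=215551637/2097152 → NEW=0, ERR=215551637/2097152
(1,6): OLD=5832386395/33554432 → NEW=255, ERR=-2723993765/33554432
(2,0): OLD=60941/512 → NEW=0, ERR=60941/512
(2,1): OLD=3380359/16384 → NEW=255, ERR=-797561/16384
(2,2): OLD=31197221/262144 → NEW=0, ERR=31197221/262144
(2,3): OLD=439518253/2097152 → NEW=255, ERR=-95255507/2097152
(2,4): OLD=2180362433/16777216 → NEW=255, ERR=-2097827647/16777216
(2,5): OLD=51602005423/536870912 → NEW=0, ERR=51602005423/536870912
(2,6): OLD=1349526991161/8589934592 → NEW=255, ERR=-840906329799/8589934592
(3,0): OLD=55854517/262144 → NEW=255, ERR=-10992203/262144
(3,1): OLD=398869065/2097152 → NEW=255, ERR=-135904695/2097152
(3,2): OLD=3007804135/16777216 → NEW=255, ERR=-1270385945/16777216
(3,3): OLD=8836282807/67108864 → NEW=255, ERR=-8276477513/67108864
(3,4): OLD=911833407157/8589934592 → NEW=0, ERR=911833407157/8589934592
(3,5): OLD=15757880105383/68719476736 → NEW=255, ERR=-1765586462297/68719476736
(3,6): OLD=166218372660217/1099511627776 → NEW=255, ERR=-114157092422663/1099511627776
(4,0): OLD=6970780451/33554432 → NEW=255, ERR=-1585599709/33554432
(4,1): OLD=90331934895/536870912 → NEW=255, ERR=-46570147665/536870912
(4,2): OLD=1187235305297/8589934592 → NEW=255, ERR=-1003198015663/8589934592
(4,3): OLD=10688345099115/68719476736 → NEW=255, ERR=-6835121468565/68719476736
Target (4,3): original=230, with diffused error = 10688345099115/68719476736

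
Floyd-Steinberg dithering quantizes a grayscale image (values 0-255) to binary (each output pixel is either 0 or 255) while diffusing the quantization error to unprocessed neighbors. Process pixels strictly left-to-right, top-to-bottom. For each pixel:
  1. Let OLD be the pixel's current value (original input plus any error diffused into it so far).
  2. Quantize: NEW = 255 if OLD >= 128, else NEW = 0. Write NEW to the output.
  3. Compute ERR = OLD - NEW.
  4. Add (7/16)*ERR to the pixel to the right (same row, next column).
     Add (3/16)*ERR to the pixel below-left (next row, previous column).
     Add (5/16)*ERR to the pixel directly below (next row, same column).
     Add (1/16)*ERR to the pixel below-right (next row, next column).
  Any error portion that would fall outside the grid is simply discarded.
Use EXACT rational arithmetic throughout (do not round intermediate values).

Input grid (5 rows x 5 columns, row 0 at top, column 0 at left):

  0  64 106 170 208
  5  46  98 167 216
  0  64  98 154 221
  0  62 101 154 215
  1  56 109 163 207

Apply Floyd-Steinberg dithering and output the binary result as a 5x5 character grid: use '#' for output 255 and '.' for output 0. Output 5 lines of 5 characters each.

Answer: ..#.#
...##
..#.#
..###
...#.

Derivation:
(0,0): OLD=0 → NEW=0, ERR=0
(0,1): OLD=64 → NEW=0, ERR=64
(0,2): OLD=134 → NEW=255, ERR=-121
(0,3): OLD=1873/16 → NEW=0, ERR=1873/16
(0,4): OLD=66359/256 → NEW=255, ERR=1079/256
(1,0): OLD=17 → NEW=0, ERR=17
(1,1): OLD=203/4 → NEW=0, ERR=203/4
(1,2): OLD=27735/256 → NEW=0, ERR=27735/256
(1,3): OLD=500139/2048 → NEW=255, ERR=-22101/2048
(1,4): OLD=7206085/32768 → NEW=255, ERR=-1149755/32768
(2,0): OLD=949/64 → NEW=0, ERR=949/64
(2,1): OLD=441233/4096 → NEW=0, ERR=441233/4096
(2,2): OLD=11805225/65536 → NEW=255, ERR=-4906455/65536
(2,3): OLD=123800989/1048576 → NEW=0, ERR=123800989/1048576
(2,4): OLD=4379095147/16777216 → NEW=255, ERR=100905067/16777216
(3,0): OLD=1627379/65536 → NEW=0, ERR=1627379/65536
(3,1): OLD=6122151/65536 → NEW=0, ERR=6122151/65536
(3,2): OLD=2472021943/16777216 → NEW=255, ERR=-1806168137/16777216
(3,3): OLD=18823312553/134217728 → NEW=255, ERR=-15402208087/134217728
(3,4): OLD=373776256983/2147483648 → NEW=255, ERR=-173832073257/2147483648
(4,0): OLD=6887981/262144 → NEW=0, ERR=6887981/262144
(4,1): OLD=20952658917/268435456 → NEW=0, ERR=20952658917/268435456
(4,2): OLD=402989678697/4294967296 → NEW=0, ERR=402989678697/4294967296
(4,3): OLD=10052477682313/68719476736 → NEW=255, ERR=-7470988885367/68719476736
(4,4): OLD=139602922490399/1099511627776 → NEW=0, ERR=139602922490399/1099511627776
Row 0: ..#.#
Row 1: ...##
Row 2: ..#.#
Row 3: ..###
Row 4: ...#.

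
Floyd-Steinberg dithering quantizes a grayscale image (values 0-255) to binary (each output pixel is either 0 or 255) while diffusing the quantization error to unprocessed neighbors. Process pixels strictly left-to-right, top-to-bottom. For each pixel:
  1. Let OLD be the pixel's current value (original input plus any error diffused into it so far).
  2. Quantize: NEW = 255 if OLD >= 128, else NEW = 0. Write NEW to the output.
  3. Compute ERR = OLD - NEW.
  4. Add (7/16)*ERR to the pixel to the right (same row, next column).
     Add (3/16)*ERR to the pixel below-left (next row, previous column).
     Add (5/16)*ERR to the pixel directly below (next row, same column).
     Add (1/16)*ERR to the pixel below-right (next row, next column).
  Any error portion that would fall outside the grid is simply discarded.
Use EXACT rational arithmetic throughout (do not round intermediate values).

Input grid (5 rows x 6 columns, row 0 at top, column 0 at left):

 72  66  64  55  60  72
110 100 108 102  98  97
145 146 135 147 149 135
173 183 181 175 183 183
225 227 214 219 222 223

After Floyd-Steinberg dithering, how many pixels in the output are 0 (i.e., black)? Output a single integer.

Answer: 12

Derivation:
(0,0): OLD=72 → NEW=0, ERR=72
(0,1): OLD=195/2 → NEW=0, ERR=195/2
(0,2): OLD=3413/32 → NEW=0, ERR=3413/32
(0,3): OLD=52051/512 → NEW=0, ERR=52051/512
(0,4): OLD=855877/8192 → NEW=0, ERR=855877/8192
(0,5): OLD=15428323/131072 → NEW=0, ERR=15428323/131072
(1,0): OLD=4825/32 → NEW=255, ERR=-3335/32
(1,1): OLD=27999/256 → NEW=0, ERR=27999/256
(1,2): OLD=1755835/8192 → NEW=255, ERR=-333125/8192
(1,3): OLD=4660727/32768 → NEW=255, ERR=-3695113/32768
(1,4): OLD=230137917/2097152 → NEW=0, ERR=230137917/2097152
(1,5): OLD=6319115675/33554432 → NEW=255, ERR=-2237264485/33554432
(2,0): OLD=544517/4096 → NEW=255, ERR=-499963/4096
(2,1): OLD=14763735/131072 → NEW=0, ERR=14763735/131072
(2,2): OLD=329805797/2097152 → NEW=255, ERR=-204967963/2097152
(2,3): OLD=1460211677/16777216 → NEW=0, ERR=1460211677/16777216
(2,4): OLD=108352173559/536870912 → NEW=255, ERR=-28549909001/536870912
(2,5): OLD=839725954865/8589934592 → NEW=0, ERR=839725954865/8589934592
(3,0): OLD=327104421/2097152 → NEW=255, ERR=-207669339/2097152
(3,1): OLD=2498494769/16777216 → NEW=255, ERR=-1779695311/16777216
(3,2): OLD=17100312475/134217728 → NEW=0, ERR=17100312475/134217728
(3,3): OLD=2077559645689/8589934592 → NEW=255, ERR=-112873675271/8589934592
(3,4): OLD=12672013140809/68719476736 → NEW=255, ERR=-4851453426871/68719476736
(3,5): OLD=197185103737383/1099511627776 → NEW=255, ERR=-83190361345497/1099511627776
(4,0): OLD=46752118107/268435456 → NEW=255, ERR=-21698923173/268435456
(4,1): OLD=756709688559/4294967296 → NEW=255, ERR=-338506971921/4294967296
(4,2): OLD=28895113403069/137438953472 → NEW=255, ERR=-6151819732291/137438953472
(4,3): OLD=417895460231345/2199023255552 → NEW=255, ERR=-142855469934415/2199023255552
(4,4): OLD=5506671936938081/35184372088832 → NEW=255, ERR=-3465342945714079/35184372088832
(4,5): OLD=85486037023116551/562949953421312 → NEW=255, ERR=-58066201099318009/562949953421312
Output grid:
  Row 0: ......  (6 black, running=6)
  Row 1: #.##.#  (2 black, running=8)
  Row 2: #.#.#.  (3 black, running=11)
  Row 3: ##.###  (1 black, running=12)
  Row 4: ######  (0 black, running=12)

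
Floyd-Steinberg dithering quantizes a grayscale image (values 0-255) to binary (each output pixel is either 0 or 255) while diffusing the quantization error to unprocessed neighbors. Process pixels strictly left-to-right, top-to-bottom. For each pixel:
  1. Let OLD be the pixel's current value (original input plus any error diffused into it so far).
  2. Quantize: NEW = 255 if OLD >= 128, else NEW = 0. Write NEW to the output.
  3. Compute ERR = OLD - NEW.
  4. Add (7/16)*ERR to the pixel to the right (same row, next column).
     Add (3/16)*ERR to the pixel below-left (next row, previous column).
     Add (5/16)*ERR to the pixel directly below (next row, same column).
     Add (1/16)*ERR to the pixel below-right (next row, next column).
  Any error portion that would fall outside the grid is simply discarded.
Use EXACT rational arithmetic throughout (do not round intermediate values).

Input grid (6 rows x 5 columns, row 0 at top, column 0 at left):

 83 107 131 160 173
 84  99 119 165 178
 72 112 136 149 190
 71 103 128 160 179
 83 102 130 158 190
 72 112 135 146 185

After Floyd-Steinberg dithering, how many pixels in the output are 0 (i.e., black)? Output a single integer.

(0,0): OLD=83 → NEW=0, ERR=83
(0,1): OLD=2293/16 → NEW=255, ERR=-1787/16
(0,2): OLD=21027/256 → NEW=0, ERR=21027/256
(0,3): OLD=802549/4096 → NEW=255, ERR=-241931/4096
(0,4): OLD=9644211/65536 → NEW=255, ERR=-7067469/65536
(1,0): OLD=22783/256 → NEW=0, ERR=22783/256
(1,1): OLD=253177/2048 → NEW=0, ERR=253177/2048
(1,2): OLD=11842157/65536 → NEW=255, ERR=-4869523/65536
(1,3): OLD=25938601/262144 → NEW=0, ERR=25938601/262144
(1,4): OLD=771323355/4194304 → NEW=255, ERR=-298224165/4194304
(2,0): OLD=4030147/32768 → NEW=0, ERR=4030147/32768
(2,1): OLD=205594769/1048576 → NEW=255, ERR=-61792111/1048576
(2,2): OLD=1900484595/16777216 → NEW=0, ERR=1900484595/16777216
(2,3): OLD=56775339561/268435456 → NEW=255, ERR=-11675701719/268435456
(2,4): OLD=665443268831/4294967296 → NEW=255, ERR=-429773391649/4294967296
(3,0): OLD=1650629523/16777216 → NEW=0, ERR=1650629523/16777216
(3,1): OLD=21012389399/134217728 → NEW=255, ERR=-13213131241/134217728
(3,2): OLD=465964858541/4294967296 → NEW=0, ERR=465964858541/4294967296
(3,3): OLD=1565002253925/8589934592 → NEW=255, ERR=-625431067035/8589934592
(3,4): OLD=15552198830745/137438953472 → NEW=0, ERR=15552198830745/137438953472
(4,0): OLD=204626929981/2147483648 → NEW=0, ERR=204626929981/2147483648
(4,1): OLD=9580518381757/68719476736 → NEW=255, ERR=-7942948185923/68719476736
(4,2): OLD=102837594188467/1099511627776 → NEW=0, ERR=102837594188467/1099511627776
(4,3): OLD=3591692447158973/17592186044416 → NEW=255, ERR=-894314994167107/17592186044416
(4,4): OLD=55892565042244011/281474976710656 → NEW=255, ERR=-15883554018973269/281474976710656
(5,0): OLD=88076301439063/1099511627776 → NEW=0, ERR=88076301439063/1099511627776
(5,1): OLD=1182352431444933/8796093022208 → NEW=255, ERR=-1060651289218107/8796093022208
(5,2): OLD=26660671623864813/281474976710656 → NEW=0, ERR=26660671623864813/281474976710656
(5,3): OLD=187820202371276323/1125899906842624 → NEW=255, ERR=-99284273873592797/1125899906842624
(5,4): OLD=2262766567132857233/18014398509481984 → NEW=0, ERR=2262766567132857233/18014398509481984
Output grid:
  Row 0: .#.##  (2 black, running=2)
  Row 1: ..#.#  (3 black, running=5)
  Row 2: .#.##  (2 black, running=7)
  Row 3: .#.#.  (3 black, running=10)
  Row 4: .#.##  (2 black, running=12)
  Row 5: .#.#.  (3 black, running=15)

Answer: 15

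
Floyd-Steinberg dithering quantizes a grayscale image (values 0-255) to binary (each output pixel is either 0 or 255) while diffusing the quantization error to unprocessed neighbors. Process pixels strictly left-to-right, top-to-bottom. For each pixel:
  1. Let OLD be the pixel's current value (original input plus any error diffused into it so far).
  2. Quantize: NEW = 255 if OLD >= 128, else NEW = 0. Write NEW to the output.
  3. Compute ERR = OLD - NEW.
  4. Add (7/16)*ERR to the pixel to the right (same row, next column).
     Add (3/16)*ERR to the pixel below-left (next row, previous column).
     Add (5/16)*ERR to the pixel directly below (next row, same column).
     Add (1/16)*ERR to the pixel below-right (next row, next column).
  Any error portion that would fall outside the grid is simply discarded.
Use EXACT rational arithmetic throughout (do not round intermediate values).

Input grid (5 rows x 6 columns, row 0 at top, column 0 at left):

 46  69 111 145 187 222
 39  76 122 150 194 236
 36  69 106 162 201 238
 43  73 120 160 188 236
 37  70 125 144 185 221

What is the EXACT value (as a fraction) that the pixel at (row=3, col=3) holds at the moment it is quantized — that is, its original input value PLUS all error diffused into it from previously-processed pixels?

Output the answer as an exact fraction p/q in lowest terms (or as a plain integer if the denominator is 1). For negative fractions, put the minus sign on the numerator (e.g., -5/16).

(0,0): OLD=46 → NEW=0, ERR=46
(0,1): OLD=713/8 → NEW=0, ERR=713/8
(0,2): OLD=19199/128 → NEW=255, ERR=-13441/128
(0,3): OLD=202873/2048 → NEW=0, ERR=202873/2048
(0,4): OLD=7547727/32768 → NEW=255, ERR=-808113/32768
(0,5): OLD=110735145/524288 → NEW=255, ERR=-22958295/524288
(1,0): OLD=8971/128 → NEW=0, ERR=8971/128
(1,1): OLD=120525/1024 → NEW=0, ERR=120525/1024
(1,2): OLD=5400913/32768 → NEW=255, ERR=-2954927/32768
(1,3): OLD=17080829/131072 → NEW=255, ERR=-16342531/131072
(1,4): OLD=1088210647/8388608 → NEW=255, ERR=-1050884393/8388608
(1,5): OLD=22275652529/134217728 → NEW=255, ERR=-11949868111/134217728
(2,0): OLD=1310239/16384 → NEW=0, ERR=1310239/16384
(2,1): OLD=67235013/524288 → NEW=255, ERR=-66458427/524288
(2,2): OLD=53187727/8388608 → NEW=0, ERR=53187727/8388608
(2,3): OLD=6488430807/67108864 → NEW=0, ERR=6488430807/67108864
(2,4): OLD=385827137029/2147483648 → NEW=255, ERR=-161781193211/2147483648
(2,5): OLD=5820133525619/34359738368 → NEW=255, ERR=-2941599758221/34359738368
(3,0): OLD=370973103/8388608 → NEW=0, ERR=370973103/8388608
(3,1): OLD=3954218627/67108864 → NEW=0, ERR=3954218627/67108864
(3,2): OLD=84807336057/536870912 → NEW=255, ERR=-52094746503/536870912
(3,3): OLD=4605326644395/34359738368 → NEW=255, ERR=-4156406639445/34359738368
Target (3,3): original=160, with diffused error = 4605326644395/34359738368

Answer: 4605326644395/34359738368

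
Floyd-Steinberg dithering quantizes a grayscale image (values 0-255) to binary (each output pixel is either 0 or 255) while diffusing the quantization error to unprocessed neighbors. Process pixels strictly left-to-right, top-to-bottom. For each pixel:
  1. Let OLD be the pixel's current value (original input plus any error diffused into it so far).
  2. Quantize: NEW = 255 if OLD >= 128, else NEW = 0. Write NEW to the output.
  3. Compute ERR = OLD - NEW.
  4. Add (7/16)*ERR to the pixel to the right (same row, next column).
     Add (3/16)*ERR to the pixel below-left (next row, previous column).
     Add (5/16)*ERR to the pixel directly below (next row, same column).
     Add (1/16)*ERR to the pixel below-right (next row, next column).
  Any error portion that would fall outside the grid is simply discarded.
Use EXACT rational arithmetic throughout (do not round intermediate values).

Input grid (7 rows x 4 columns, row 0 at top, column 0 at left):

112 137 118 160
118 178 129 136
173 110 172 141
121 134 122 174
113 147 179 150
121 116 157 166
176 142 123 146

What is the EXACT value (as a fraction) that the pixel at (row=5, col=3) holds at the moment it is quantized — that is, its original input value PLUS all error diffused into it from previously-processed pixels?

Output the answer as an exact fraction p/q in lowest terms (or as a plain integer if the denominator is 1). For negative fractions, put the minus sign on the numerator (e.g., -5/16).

(0,0): OLD=112 → NEW=0, ERR=112
(0,1): OLD=186 → NEW=255, ERR=-69
(0,2): OLD=1405/16 → NEW=0, ERR=1405/16
(0,3): OLD=50795/256 → NEW=255, ERR=-14485/256
(1,0): OLD=2241/16 → NEW=255, ERR=-1839/16
(1,1): OLD=16591/128 → NEW=255, ERR=-16049/128
(1,2): OLD=354979/4096 → NEW=0, ERR=354979/4096
(1,3): OLD=10598629/65536 → NEW=255, ERR=-6113051/65536
(2,0): OLD=232597/2048 → NEW=0, ERR=232597/2048
(2,1): OLD=8491631/65536 → NEW=255, ERR=-8220049/65536
(2,2): OLD=15582101/131072 → NEW=0, ERR=15582101/131072
(2,3): OLD=355001957/2097152 → NEW=255, ERR=-179771803/2097152
(3,0): OLD=139433069/1048576 → NEW=255, ERR=-127953811/1048576
(3,1): OLD=1187926435/16777216 → NEW=0, ERR=1187926435/16777216
(3,2): OLD=44618299501/268435456 → NEW=255, ERR=-23832741779/268435456
(3,3): OLD=497353305979/4294967296 → NEW=0, ERR=497353305979/4294967296
(4,0): OLD=23660680953/268435456 → NEW=0, ERR=23660680953/268435456
(4,1): OLD=393882336515/2147483648 → NEW=255, ERR=-153725993725/2147483648
(4,2): OLD=10038172166571/68719476736 → NEW=255, ERR=-7485294401109/68719476736
(4,3): OLD=146216765941533/1099511627776 → NEW=255, ERR=-134158699141347/1099511627776
(5,0): OLD=4642777599473/34359738368 → NEW=255, ERR=-4118955684367/34359738368
(5,1): OLD=28883061365519/1099511627776 → NEW=0, ERR=28883061365519/1099511627776
(5,2): OLD=117759205014499/1099511627776 → NEW=0, ERR=117759205014499/1099511627776
(5,3): OLD=1477029556175035/8796093022208 → NEW=255, ERR=-765974164488005/8796093022208
Target (5,3): original=166, with diffused error = 1477029556175035/8796093022208

Answer: 1477029556175035/8796093022208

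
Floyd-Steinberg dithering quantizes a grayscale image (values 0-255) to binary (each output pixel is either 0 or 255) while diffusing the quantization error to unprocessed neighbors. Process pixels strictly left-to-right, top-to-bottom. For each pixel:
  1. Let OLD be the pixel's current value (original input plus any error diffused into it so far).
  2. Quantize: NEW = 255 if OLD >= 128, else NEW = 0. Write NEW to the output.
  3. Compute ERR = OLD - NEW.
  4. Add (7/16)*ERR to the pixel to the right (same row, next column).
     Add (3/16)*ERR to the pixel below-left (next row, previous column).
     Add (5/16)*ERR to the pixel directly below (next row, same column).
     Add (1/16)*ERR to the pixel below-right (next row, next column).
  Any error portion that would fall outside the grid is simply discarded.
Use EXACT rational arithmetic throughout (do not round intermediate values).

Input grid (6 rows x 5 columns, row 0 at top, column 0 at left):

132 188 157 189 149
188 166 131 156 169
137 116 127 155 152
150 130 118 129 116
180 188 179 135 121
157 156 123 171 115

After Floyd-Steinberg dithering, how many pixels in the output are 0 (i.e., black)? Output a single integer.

(0,0): OLD=132 → NEW=255, ERR=-123
(0,1): OLD=2147/16 → NEW=255, ERR=-1933/16
(0,2): OLD=26661/256 → NEW=0, ERR=26661/256
(0,3): OLD=960771/4096 → NEW=255, ERR=-83709/4096
(0,4): OLD=9178901/65536 → NEW=255, ERR=-7532779/65536
(1,0): OLD=32489/256 → NEW=0, ERR=32489/256
(1,1): OLD=400607/2048 → NEW=255, ERR=-121633/2048
(1,2): OLD=8269259/65536 → NEW=0, ERR=8269259/65536
(1,3): OLD=49748207/262144 → NEW=255, ERR=-17098513/262144
(1,4): OLD=433134829/4194304 → NEW=0, ERR=433134829/4194304
(2,0): OLD=5423877/32768 → NEW=255, ERR=-2931963/32768
(2,1): OLD=94251015/1048576 → NEW=0, ERR=94251015/1048576
(2,2): OLD=3184546005/16777216 → NEW=255, ERR=-1093644075/16777216
(2,3): OLD=35795011247/268435456 → NEW=255, ERR=-32656030033/268435456
(2,4): OLD=545337086729/4294967296 → NEW=0, ERR=545337086729/4294967296
(3,0): OLD=2330221365/16777216 → NEW=255, ERR=-1947968715/16777216
(3,1): OLD=12009406097/134217728 → NEW=0, ERR=12009406097/134217728
(3,2): OLD=513606470027/4294967296 → NEW=0, ERR=513606470027/4294967296
(3,3): OLD=1400451720435/8589934592 → NEW=255, ERR=-789981600525/8589934592
(3,4): OLD=14821425305311/137438953472 → NEW=0, ERR=14821425305311/137438953472
(4,0): OLD=344656526331/2147483648 → NEW=255, ERR=-202951803909/2147483648
(4,1): OLD=13041580766203/68719476736 → NEW=255, ERR=-4481885801477/68719476736
(4,2): OLD=193717155872789/1099511627776 → NEW=255, ERR=-86658309210091/1099511627776
(4,3): OLD=1749946190843899/17592186044416 → NEW=0, ERR=1749946190843899/17592186044416
(4,4): OLD=54175925395420509/281474976710656 → NEW=255, ERR=-17600193665796771/281474976710656
(5,0): OLD=126705379530961/1099511627776 → NEW=0, ERR=126705379530961/1099511627776
(5,1): OLD=1454440782147891/8796093022208 → NEW=255, ERR=-788562938515149/8796093022208
(5,2): OLD=20751352066744907/281474976710656 → NEW=0, ERR=20751352066744907/281474976710656
(5,3): OLD=245096396964976869/1125899906842624 → NEW=255, ERR=-42008079279892251/1125899906842624
(5,4): OLD=1537591956529256519/18014398509481984 → NEW=0, ERR=1537591956529256519/18014398509481984
Output grid:
  Row 0: ##.##  (1 black, running=1)
  Row 1: .#.#.  (3 black, running=4)
  Row 2: #.##.  (2 black, running=6)
  Row 3: #..#.  (3 black, running=9)
  Row 4: ###.#  (1 black, running=10)
  Row 5: .#.#.  (3 black, running=13)

Answer: 13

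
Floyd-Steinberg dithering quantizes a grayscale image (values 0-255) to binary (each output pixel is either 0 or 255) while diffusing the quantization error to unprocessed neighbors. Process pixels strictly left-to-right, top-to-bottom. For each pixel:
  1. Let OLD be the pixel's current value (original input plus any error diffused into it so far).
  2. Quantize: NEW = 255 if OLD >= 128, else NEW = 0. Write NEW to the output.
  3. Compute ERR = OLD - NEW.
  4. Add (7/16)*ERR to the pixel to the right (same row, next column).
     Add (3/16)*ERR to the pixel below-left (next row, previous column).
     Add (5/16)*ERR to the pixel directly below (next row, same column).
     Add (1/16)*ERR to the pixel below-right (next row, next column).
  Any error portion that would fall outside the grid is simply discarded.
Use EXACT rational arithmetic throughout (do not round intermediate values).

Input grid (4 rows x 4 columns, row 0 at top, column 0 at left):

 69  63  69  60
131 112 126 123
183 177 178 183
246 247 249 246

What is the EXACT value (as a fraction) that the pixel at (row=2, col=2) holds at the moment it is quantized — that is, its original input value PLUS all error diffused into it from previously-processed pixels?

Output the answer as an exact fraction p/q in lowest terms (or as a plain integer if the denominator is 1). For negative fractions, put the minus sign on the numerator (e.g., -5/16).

Answer: 369654083/2097152

Derivation:
(0,0): OLD=69 → NEW=0, ERR=69
(0,1): OLD=1491/16 → NEW=0, ERR=1491/16
(0,2): OLD=28101/256 → NEW=0, ERR=28101/256
(0,3): OLD=442467/4096 → NEW=0, ERR=442467/4096
(1,0): OLD=43529/256 → NEW=255, ERR=-21751/256
(1,1): OLD=263871/2048 → NEW=255, ERR=-258369/2048
(1,2): OLD=8597547/65536 → NEW=255, ERR=-8114133/65536
(1,3): OLD=114767133/1048576 → NEW=0, ERR=114767133/1048576
(2,0): OLD=4351397/32768 → NEW=255, ERR=-4004443/32768
(2,1): OLD=58286055/1048576 → NEW=0, ERR=58286055/1048576
(2,2): OLD=369654083/2097152 → NEW=255, ERR=-165119677/2097152
Target (2,2): original=178, with diffused error = 369654083/2097152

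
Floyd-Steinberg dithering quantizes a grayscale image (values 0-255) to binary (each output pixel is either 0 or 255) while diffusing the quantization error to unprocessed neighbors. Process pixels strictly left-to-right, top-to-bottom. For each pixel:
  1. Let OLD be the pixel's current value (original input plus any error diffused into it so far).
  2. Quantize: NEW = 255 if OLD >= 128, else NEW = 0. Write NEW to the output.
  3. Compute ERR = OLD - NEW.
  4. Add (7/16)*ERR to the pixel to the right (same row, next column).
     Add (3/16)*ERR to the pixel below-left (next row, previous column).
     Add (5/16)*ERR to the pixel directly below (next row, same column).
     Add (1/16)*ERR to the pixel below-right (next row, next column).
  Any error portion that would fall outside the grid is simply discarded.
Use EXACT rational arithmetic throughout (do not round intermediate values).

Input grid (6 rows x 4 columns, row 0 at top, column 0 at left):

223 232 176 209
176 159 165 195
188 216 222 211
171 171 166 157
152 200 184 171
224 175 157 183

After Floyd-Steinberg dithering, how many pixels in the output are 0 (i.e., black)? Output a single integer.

Answer: 6

Derivation:
(0,0): OLD=223 → NEW=255, ERR=-32
(0,1): OLD=218 → NEW=255, ERR=-37
(0,2): OLD=2557/16 → NEW=255, ERR=-1523/16
(0,3): OLD=42843/256 → NEW=255, ERR=-22437/256
(1,0): OLD=2545/16 → NEW=255, ERR=-1535/16
(1,1): OLD=10959/128 → NEW=0, ERR=10959/128
(1,2): OLD=630643/4096 → NEW=255, ERR=-413837/4096
(1,3): OLD=7697813/65536 → NEW=0, ERR=7697813/65536
(2,0): OLD=356501/2048 → NEW=255, ERR=-165739/2048
(2,1): OLD=11954399/65536 → NEW=255, ERR=-4757281/65536
(2,2): OLD=24385049/131072 → NEW=255, ERR=-9038311/131072
(2,3): OLD=442966241/2097152 → NEW=255, ERR=-91807519/2097152
(3,0): OLD=138516413/1048576 → NEW=255, ERR=-128870467/1048576
(3,1): OLD=1284450355/16777216 → NEW=0, ERR=1284450355/16777216
(3,2): OLD=44345674749/268435456 → NEW=255, ERR=-24105366531/268435456
(3,3): OLD=428305026667/4294967296 → NEW=0, ERR=428305026667/4294967296
(4,0): OLD=34345903017/268435456 → NEW=0, ERR=34345903017/268435456
(4,1): OLD=548431934787/2147483648 → NEW=255, ERR=823604547/2147483648
(4,2): OLD=12341219231483/68719476736 → NEW=255, ERR=-5182247336197/68719476736
(4,3): OLD=179834185297741/1099511627776 → NEW=255, ERR=-100541279785139/1099511627776
(5,0): OLD=9072888328753/34359738368 → NEW=255, ERR=311155044913/34359738368
(5,1): OLD=190148291380863/1099511627776 → NEW=255, ERR=-90227173702017/1099511627776
(5,2): OLD=88412565771005/1099511627776 → NEW=0, ERR=88412565771005/1099511627776
(5,3): OLD=813158912555079/4398046511104 → NEW=255, ERR=-308342947776441/4398046511104
Output grid:
  Row 0: ####  (0 black, running=0)
  Row 1: #.#.  (2 black, running=2)
  Row 2: ####  (0 black, running=2)
  Row 3: #.#.  (2 black, running=4)
  Row 4: .###  (1 black, running=5)
  Row 5: ##.#  (1 black, running=6)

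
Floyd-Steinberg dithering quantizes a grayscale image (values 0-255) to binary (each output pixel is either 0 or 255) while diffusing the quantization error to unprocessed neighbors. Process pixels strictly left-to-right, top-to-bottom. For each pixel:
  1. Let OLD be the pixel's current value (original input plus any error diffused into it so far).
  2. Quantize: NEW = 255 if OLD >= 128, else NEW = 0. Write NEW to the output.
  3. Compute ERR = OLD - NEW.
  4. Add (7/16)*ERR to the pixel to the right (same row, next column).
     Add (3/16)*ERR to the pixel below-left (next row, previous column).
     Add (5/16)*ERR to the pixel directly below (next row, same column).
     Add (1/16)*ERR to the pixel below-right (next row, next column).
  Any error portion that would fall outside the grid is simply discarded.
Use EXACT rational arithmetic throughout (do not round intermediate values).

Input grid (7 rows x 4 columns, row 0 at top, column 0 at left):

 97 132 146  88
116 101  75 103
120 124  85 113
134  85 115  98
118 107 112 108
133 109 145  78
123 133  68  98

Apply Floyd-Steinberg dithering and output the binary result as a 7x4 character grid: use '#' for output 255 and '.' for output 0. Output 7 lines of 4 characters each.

Answer: .#.#
#...
.#.#
#.#.
.#.#
#.#.
.#..

Derivation:
(0,0): OLD=97 → NEW=0, ERR=97
(0,1): OLD=2791/16 → NEW=255, ERR=-1289/16
(0,2): OLD=28353/256 → NEW=0, ERR=28353/256
(0,3): OLD=558919/4096 → NEW=255, ERR=-485561/4096
(1,0): OLD=33589/256 → NEW=255, ERR=-31691/256
(1,1): OLD=99315/2048 → NEW=0, ERR=99315/2048
(1,2): OLD=6787183/65536 → NEW=0, ERR=6787183/65536
(1,3): OLD=123927097/1048576 → NEW=0, ERR=123927097/1048576
(2,0): OLD=2962465/32768 → NEW=0, ERR=2962465/32768
(2,1): OLD=199636987/1048576 → NEW=255, ERR=-67749893/1048576
(2,2): OLD=239677415/2097152 → NEW=0, ERR=239677415/2097152
(2,3): OLD=6925853547/33554432 → NEW=255, ERR=-1630526613/33554432
(3,0): OLD=2518891665/16777216 → NEW=255, ERR=-1759298415/16777216
(3,1): OLD=12350973455/268435456 → NEW=0, ERR=12350973455/268435456
(3,2): OLD=677294987505/4294967296 → NEW=255, ERR=-417921672975/4294967296
(3,3): OLD=3256379322903/68719476736 → NEW=0, ERR=3256379322903/68719476736
(4,0): OLD=403115188093/4294967296 → NEW=0, ERR=403115188093/4294967296
(4,1): OLD=4729361395319/34359738368 → NEW=255, ERR=-4032371888521/34359738368
(4,2): OLD=46189349206807/1099511627776 → NEW=0, ERR=46189349206807/1099511627776
(4,3): OLD=2376803934795217/17592186044416 → NEW=255, ERR=-2109203506530863/17592186044416
(5,0): OLD=77145015105261/549755813888 → NEW=255, ERR=-63042717436179/549755813888
(5,1): OLD=631536268343707/17592186044416 → NEW=0, ERR=631536268343707/17592186044416
(5,2): OLD=1266799640983759/8796093022208 → NEW=255, ERR=-976204079679281/8796093022208
(5,3): OLD=-1518796877424169/281474976710656 → NEW=0, ERR=-1518796877424169/281474976710656
(6,0): OLD=26429196150653169/281474976710656 → NEW=0, ERR=26429196150653169/281474976710656
(6,1): OLD=708512561985810087/4503599627370496 → NEW=255, ERR=-439905342993666393/4503599627370496
(6,2): OLD=-589732415775895583/72057594037927936 → NEW=0, ERR=-589732415775895583/72057594037927936
(6,3): OLD=98917056717204128295/1152921504606846976 → NEW=0, ERR=98917056717204128295/1152921504606846976
Row 0: .#.#
Row 1: #...
Row 2: .#.#
Row 3: #.#.
Row 4: .#.#
Row 5: #.#.
Row 6: .#..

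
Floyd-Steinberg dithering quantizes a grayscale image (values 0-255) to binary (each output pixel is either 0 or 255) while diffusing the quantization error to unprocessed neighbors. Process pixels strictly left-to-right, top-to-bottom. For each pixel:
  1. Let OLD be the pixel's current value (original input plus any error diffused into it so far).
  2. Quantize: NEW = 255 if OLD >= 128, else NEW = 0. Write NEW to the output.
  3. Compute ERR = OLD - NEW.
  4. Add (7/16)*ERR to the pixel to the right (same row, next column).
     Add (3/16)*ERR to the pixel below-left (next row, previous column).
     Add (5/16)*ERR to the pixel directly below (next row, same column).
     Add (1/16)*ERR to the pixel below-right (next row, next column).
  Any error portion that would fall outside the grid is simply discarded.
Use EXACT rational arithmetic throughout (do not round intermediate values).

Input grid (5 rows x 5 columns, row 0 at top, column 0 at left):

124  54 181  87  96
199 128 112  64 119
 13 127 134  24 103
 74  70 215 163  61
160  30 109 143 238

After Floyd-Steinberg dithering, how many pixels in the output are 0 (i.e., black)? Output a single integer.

(0,0): OLD=124 → NEW=0, ERR=124
(0,1): OLD=433/4 → NEW=0, ERR=433/4
(0,2): OLD=14615/64 → NEW=255, ERR=-1705/64
(0,3): OLD=77153/1024 → NEW=0, ERR=77153/1024
(0,4): OLD=2112935/16384 → NEW=255, ERR=-2064985/16384
(1,0): OLD=16515/64 → NEW=255, ERR=195/64
(1,1): OLD=84949/512 → NEW=255, ERR=-45611/512
(1,2): OLD=1402361/16384 → NEW=0, ERR=1402361/16384
(1,3): OLD=6533637/65536 → NEW=0, ERR=6533637/65536
(1,4): OLD=134154095/1048576 → NEW=0, ERR=134154095/1048576
(2,0): OLD=-22537/8192 → NEW=0, ERR=-22537/8192
(2,1): OLD=29936013/262144 → NEW=0, ERR=29936013/262144
(2,2): OLD=938828519/4194304 → NEW=255, ERR=-130719001/4194304
(2,3): OLD=4755197125/67108864 → NEW=0, ERR=4755197125/67108864
(2,4): OLD=193501542435/1073741824 → NEW=255, ERR=-80302622685/1073741824
(3,0): OLD=396580615/4194304 → NEW=0, ERR=396580615/4194304
(3,1): OLD=4732434939/33554432 → NEW=255, ERR=-3823945221/33554432
(3,2): OLD=188790949689/1073741824 → NEW=255, ERR=-85013215431/1073741824
(3,3): OLD=288908750833/2147483648 → NEW=255, ERR=-258699579407/2147483648
(3,4): OLD=-365812934251/34359738368 → NEW=0, ERR=-365812934251/34359738368
(4,0): OLD=90290734857/536870912 → NEW=255, ERR=-46611347703/536870912
(4,1): OLD=-902509036535/17179869184 → NEW=0, ERR=-902509036535/17179869184
(4,2): OLD=8676421507751/274877906944 → NEW=0, ERR=8676421507751/274877906944
(4,3): OLD=493544977249289/4398046511104 → NEW=0, ERR=493544977249289/4398046511104
(4,4): OLD=19438638938482879/70368744177664 → NEW=255, ERR=1494609173178559/70368744177664
Output grid:
  Row 0: ..#.#  (3 black, running=3)
  Row 1: ##...  (3 black, running=6)
  Row 2: ..#.#  (3 black, running=9)
  Row 3: .###.  (2 black, running=11)
  Row 4: #...#  (3 black, running=14)

Answer: 14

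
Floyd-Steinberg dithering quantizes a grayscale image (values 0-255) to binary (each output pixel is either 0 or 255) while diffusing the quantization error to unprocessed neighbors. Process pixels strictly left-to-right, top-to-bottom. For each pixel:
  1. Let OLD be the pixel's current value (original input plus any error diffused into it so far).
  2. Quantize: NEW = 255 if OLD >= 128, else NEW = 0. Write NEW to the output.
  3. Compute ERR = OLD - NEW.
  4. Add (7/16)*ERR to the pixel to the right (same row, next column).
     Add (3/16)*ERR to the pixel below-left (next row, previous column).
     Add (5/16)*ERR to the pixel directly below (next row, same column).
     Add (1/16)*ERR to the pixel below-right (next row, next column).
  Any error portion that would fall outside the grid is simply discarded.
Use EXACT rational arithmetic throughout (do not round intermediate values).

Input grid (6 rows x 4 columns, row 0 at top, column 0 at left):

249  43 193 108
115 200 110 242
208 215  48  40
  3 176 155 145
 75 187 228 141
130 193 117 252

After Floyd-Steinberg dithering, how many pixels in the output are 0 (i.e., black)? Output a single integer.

(0,0): OLD=249 → NEW=255, ERR=-6
(0,1): OLD=323/8 → NEW=0, ERR=323/8
(0,2): OLD=26965/128 → NEW=255, ERR=-5675/128
(0,3): OLD=181459/2048 → NEW=0, ERR=181459/2048
(1,0): OLD=15449/128 → NEW=0, ERR=15449/128
(1,1): OLD=262895/1024 → NEW=255, ERR=1775/1024
(1,2): OLD=3802395/32768 → NEW=0, ERR=3802395/32768
(1,3): OLD=166558381/524288 → NEW=255, ERR=32864941/524288
(2,0): OLD=4031157/16384 → NEW=255, ERR=-146763/16384
(2,1): OLD=126313367/524288 → NEW=255, ERR=-7380073/524288
(2,2): OLD=94335987/1048576 → NEW=0, ERR=94335987/1048576
(2,3): OLD=1781766599/16777216 → NEW=0, ERR=1781766599/16777216
(3,0): OLD=-20456475/8388608 → NEW=0, ERR=-20456475/8388608
(3,1): OLD=25077639995/134217728 → NEW=255, ERR=-9147880645/134217728
(3,2): OLD=370072932293/2147483648 → NEW=255, ERR=-177535397947/2147483648
(3,3): OLD=5072945002467/34359738368 → NEW=255, ERR=-3688788281373/34359738368
(4,0): OLD=131981113665/2147483648 → NEW=0, ERR=131981113665/2147483648
(4,1): OLD=3039732683715/17179869184 → NEW=255, ERR=-1341133958205/17179869184
(4,2): OLD=78957396026595/549755813888 → NEW=255, ERR=-61230336514845/549755813888
(4,3): OLD=471084636143141/8796093022208 → NEW=0, ERR=471084636143141/8796093022208
(5,0): OLD=36989970574705/274877906944 → NEW=255, ERR=-33103895696015/274877906944
(5,1): OLD=869706135782839/8796093022208 → NEW=0, ERR=869706135782839/8796093022208
(5,2): OLD=574449859021691/4398046511104 → NEW=255, ERR=-547052001309829/4398046511104
(5,3): OLD=29182856843683235/140737488355328 → NEW=255, ERR=-6705202686925405/140737488355328
Output grid:
  Row 0: #.#.  (2 black, running=2)
  Row 1: .#.#  (2 black, running=4)
  Row 2: ##..  (2 black, running=6)
  Row 3: .###  (1 black, running=7)
  Row 4: .##.  (2 black, running=9)
  Row 5: #.##  (1 black, running=10)

Answer: 10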